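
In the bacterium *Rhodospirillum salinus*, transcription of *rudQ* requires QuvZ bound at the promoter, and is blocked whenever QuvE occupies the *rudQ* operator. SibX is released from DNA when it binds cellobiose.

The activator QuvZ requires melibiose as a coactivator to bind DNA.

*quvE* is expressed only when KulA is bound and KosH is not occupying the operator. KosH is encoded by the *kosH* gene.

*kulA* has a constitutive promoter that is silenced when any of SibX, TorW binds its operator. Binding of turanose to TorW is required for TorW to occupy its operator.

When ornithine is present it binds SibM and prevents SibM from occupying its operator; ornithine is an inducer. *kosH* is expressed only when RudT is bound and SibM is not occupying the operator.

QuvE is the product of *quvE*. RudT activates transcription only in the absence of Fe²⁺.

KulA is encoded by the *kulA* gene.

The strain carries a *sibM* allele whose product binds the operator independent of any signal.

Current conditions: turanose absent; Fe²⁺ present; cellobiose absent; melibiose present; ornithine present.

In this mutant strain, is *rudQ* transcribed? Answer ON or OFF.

Melibiose is present, so QuvZ is active.
Cellobiose is absent, so SibX is active.
Turanose is absent, so TorW is inactive.
With repressor SibX bound, *kulA* is not transcribed.
So KulA is not produced.
SibM is constitutively active in this strain.
Fe²⁺ is present, so RudT is inactive.
With repressor SibM bound, *kosH* is not transcribed.
So KosH is not produced.
Required activator KulA is absent, so *quvE* is not transcribed.
So QuvE is not produced.
No repressor is bound and QuvZ is active, so *rudQ* is transcribed.

ON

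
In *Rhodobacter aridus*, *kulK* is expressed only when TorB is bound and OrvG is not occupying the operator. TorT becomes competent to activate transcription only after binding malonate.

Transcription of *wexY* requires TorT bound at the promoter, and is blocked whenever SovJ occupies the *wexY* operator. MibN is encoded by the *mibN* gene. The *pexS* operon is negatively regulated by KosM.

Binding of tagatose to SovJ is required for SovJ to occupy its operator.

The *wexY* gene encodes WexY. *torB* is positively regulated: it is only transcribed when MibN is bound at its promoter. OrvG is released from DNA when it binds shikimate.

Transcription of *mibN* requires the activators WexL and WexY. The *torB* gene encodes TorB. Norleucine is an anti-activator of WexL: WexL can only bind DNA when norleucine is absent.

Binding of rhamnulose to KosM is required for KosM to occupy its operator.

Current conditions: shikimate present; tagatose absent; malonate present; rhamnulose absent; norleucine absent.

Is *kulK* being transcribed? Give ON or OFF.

Shikimate is present, so OrvG is inactive.
Norleucine is absent, so WexL is active.
Malonate is present, so TorT is active.
Tagatose is absent, so SovJ is inactive.
No repressor is bound and TorT is active, so *wexY* is transcribed.
So WexY is produced and active.
No repressor is bound and WexL and WexY are active, so *mibN* is transcribed.
So MibN is produced and active.
No repressor is bound and MibN is active, so *torB* is transcribed.
So TorB is produced and active.
No repressor is bound and TorB is active, so *kulK* is transcribed.

ON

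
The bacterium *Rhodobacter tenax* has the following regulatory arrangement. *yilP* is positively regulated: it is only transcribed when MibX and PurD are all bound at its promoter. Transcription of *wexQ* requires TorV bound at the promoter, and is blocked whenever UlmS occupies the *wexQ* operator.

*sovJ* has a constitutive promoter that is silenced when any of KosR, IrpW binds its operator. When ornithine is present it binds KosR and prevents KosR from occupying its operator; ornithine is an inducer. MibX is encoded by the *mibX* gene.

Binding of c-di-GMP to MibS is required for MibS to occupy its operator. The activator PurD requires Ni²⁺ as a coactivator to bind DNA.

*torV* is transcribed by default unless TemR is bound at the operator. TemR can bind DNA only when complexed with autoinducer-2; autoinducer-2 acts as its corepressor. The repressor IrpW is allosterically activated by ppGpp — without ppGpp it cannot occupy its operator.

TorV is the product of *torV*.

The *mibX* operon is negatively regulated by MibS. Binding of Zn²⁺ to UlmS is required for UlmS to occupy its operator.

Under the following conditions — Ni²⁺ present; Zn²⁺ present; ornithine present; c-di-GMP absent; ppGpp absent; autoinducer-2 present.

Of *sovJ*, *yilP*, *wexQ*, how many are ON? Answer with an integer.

Ornithine is present, so KosR is inactive.
ppGpp is absent, so IrpW is inactive.
With no repressor bound, *sovJ* is transcribed.
→ *sovJ* is ON.
c-di-GMP is absent, so MibS is inactive.
With no repressor bound, *mibX* is transcribed.
So MibX is produced and active.
Ni²⁺ is present, so PurD is active.
No repressor is bound and MibX and PurD are active, so *yilP* is transcribed.
→ *yilP* is ON.
Autoinducer-2 is present, so TemR is active.
With repressor TemR bound, *torV* is not transcribed.
So TorV is not produced.
Zn²⁺ is present, so UlmS is active.
With repressor UlmS bound, *wexQ* is not transcribed.
→ *wexQ* is OFF.
2 of the 3 genes are transcribed.

2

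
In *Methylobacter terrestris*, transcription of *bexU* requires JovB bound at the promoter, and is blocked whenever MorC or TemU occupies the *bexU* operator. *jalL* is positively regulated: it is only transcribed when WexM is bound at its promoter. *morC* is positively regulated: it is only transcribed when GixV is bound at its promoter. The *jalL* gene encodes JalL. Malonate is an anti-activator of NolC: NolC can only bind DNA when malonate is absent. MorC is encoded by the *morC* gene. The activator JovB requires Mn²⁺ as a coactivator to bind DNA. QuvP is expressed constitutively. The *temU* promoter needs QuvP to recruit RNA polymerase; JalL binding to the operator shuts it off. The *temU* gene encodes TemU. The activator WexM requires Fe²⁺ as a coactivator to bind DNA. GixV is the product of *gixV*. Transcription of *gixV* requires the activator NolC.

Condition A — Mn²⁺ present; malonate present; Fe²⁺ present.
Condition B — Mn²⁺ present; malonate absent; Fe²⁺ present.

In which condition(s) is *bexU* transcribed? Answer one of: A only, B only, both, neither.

Condition A:
Mn²⁺ is present, so JovB is active.
Malonate is present, so NolC is inactive.
Required activator NolC is absent, so *gixV* is not transcribed.
So GixV is not produced.
Required activator GixV is absent, so *morC* is not transcribed.
So MorC is not produced.
QuvP is produced constitutively and is active.
Fe²⁺ is present, so WexM is active.
No repressor is bound and WexM is active, so *jalL* is transcribed.
So JalL is produced and active.
With repressor JalL bound, *temU* is not transcribed.
So TemU is not produced.
No repressor is bound and JovB is active, so *bexU* is transcribed.
→ *bexU* is ON in A.
Condition B:
Mn²⁺ is present, so JovB is active.
Malonate is absent, so NolC is active.
No repressor is bound and NolC is active, so *gixV* is transcribed.
So GixV is produced and active.
No repressor is bound and GixV is active, so *morC* is transcribed.
So MorC is produced and active.
QuvP is produced constitutively and is active.
Fe²⁺ is present, so WexM is active.
No repressor is bound and WexM is active, so *jalL* is transcribed.
So JalL is produced and active.
With repressor JalL bound, *temU* is not transcribed.
So TemU is not produced.
With repressor MorC bound, *bexU* is not transcribed.
→ *bexU* is OFF in B.

A only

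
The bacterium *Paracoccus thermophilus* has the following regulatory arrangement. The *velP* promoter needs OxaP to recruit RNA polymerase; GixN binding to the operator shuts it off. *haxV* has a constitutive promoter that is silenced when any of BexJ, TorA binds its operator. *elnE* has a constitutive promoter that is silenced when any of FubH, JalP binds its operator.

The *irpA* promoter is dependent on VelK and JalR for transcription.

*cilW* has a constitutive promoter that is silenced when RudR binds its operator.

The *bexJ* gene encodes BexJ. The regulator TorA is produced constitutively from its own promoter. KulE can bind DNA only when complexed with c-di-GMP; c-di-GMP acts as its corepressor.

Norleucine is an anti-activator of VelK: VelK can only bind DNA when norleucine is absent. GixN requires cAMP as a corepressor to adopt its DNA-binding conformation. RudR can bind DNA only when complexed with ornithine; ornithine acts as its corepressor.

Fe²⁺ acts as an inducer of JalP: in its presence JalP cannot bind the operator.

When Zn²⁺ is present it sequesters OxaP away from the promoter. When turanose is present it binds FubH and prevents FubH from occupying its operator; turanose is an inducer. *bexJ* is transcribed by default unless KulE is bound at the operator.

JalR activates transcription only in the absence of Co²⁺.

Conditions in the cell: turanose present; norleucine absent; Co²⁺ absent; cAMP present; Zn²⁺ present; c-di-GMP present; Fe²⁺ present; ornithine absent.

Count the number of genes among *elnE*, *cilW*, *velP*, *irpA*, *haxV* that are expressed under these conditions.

3

Turanose is present, so FubH is inactive.
Fe²⁺ is present, so JalP is inactive.
With no repressor bound, *elnE* is transcribed.
→ *elnE* is ON.
Ornithine is absent, so RudR is inactive.
With no repressor bound, *cilW* is transcribed.
→ *cilW* is ON.
Zn²⁺ is present, so OxaP is inactive.
cAMP is present, so GixN is active.
With repressor GixN bound, *velP* is not transcribed.
→ *velP* is OFF.
Norleucine is absent, so VelK is active.
Co²⁺ is absent, so JalR is active.
No repressor is bound and VelK and JalR are active, so *irpA* is transcribed.
→ *irpA* is ON.
c-di-GMP is present, so KulE is active.
With repressor KulE bound, *bexJ* is not transcribed.
So BexJ is not produced.
TorA is produced constitutively and is active.
With repressor TorA bound, *haxV* is not transcribed.
→ *haxV* is OFF.
3 of the 5 genes are transcribed.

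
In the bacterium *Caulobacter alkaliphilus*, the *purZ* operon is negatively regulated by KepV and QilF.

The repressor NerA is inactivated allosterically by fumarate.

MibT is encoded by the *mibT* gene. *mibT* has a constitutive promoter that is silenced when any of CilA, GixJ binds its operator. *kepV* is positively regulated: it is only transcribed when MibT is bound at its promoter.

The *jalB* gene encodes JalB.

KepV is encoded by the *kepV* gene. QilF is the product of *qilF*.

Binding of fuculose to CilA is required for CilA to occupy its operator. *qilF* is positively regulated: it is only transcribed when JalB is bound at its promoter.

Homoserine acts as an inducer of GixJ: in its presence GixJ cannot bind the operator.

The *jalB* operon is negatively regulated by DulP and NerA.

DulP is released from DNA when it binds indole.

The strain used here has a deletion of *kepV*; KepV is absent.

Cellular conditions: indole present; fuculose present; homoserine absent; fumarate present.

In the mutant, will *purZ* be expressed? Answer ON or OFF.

KepV is non-functional in this strain, so it has no effect.
Indole is present, so DulP is inactive.
Fumarate is present, so NerA is inactive.
With no repressor bound, *jalB* is transcribed.
So JalB is produced and active.
No repressor is bound and JalB is active, so *qilF* is transcribed.
So QilF is produced and active.
With repressor QilF bound, *purZ* is not transcribed.

OFF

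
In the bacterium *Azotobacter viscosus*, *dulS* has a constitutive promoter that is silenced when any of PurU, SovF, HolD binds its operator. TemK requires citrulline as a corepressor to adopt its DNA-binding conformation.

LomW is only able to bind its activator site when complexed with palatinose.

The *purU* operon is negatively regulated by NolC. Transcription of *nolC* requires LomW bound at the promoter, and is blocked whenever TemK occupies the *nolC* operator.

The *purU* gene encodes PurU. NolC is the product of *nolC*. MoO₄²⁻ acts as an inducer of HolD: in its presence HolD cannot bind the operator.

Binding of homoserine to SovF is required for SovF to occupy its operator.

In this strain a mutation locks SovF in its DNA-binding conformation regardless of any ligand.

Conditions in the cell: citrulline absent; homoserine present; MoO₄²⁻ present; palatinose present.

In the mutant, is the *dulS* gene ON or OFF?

OFF

Palatinose is present, so LomW is active.
Citrulline is absent, so TemK is inactive.
No repressor is bound and LomW is active, so *nolC* is transcribed.
So NolC is produced and active.
With repressor NolC bound, *purU* is not transcribed.
So PurU is not produced.
SovF is constitutively active in this strain.
MoO₄²⁻ is present, so HolD is inactive.
With repressor SovF bound, *dulS* is not transcribed.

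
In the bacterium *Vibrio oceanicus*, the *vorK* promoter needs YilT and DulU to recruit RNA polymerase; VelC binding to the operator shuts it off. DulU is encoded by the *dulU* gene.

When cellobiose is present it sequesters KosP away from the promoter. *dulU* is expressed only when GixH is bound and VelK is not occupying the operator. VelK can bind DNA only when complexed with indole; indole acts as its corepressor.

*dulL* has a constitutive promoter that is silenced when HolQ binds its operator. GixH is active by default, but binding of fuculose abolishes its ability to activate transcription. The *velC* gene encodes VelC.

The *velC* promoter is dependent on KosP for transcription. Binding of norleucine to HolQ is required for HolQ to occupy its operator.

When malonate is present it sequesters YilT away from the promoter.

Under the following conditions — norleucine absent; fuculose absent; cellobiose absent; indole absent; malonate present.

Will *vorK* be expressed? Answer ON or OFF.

Malonate is present, so YilT is inactive.
Cellobiose is absent, so KosP is active.
No repressor is bound and KosP is active, so *velC* is transcribed.
So VelC is produced and active.
Fuculose is absent, so GixH is active.
Indole is absent, so VelK is inactive.
No repressor is bound and GixH is active, so *dulU* is transcribed.
So DulU is produced and active.
With repressor VelC bound, *vorK* is not transcribed.

OFF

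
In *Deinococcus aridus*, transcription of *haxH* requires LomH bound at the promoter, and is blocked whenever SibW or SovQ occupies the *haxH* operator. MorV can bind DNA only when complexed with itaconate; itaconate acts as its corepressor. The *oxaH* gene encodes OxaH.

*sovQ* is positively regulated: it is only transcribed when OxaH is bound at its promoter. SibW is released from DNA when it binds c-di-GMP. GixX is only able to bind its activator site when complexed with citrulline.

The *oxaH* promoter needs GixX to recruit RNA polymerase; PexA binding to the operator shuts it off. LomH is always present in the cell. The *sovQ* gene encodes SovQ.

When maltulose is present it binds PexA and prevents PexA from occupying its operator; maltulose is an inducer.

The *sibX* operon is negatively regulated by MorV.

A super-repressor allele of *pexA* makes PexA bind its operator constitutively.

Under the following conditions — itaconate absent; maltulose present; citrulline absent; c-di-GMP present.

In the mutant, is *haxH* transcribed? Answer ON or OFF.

c-di-GMP is present, so SibW is inactive.
LomH is produced constitutively and is active.
Citrulline is absent, so GixX is inactive.
PexA is constitutively active in this strain.
With repressor PexA bound, *oxaH* is not transcribed.
So OxaH is not produced.
Required activator OxaH is absent, so *sovQ* is not transcribed.
So SovQ is not produced.
No repressor is bound and LomH is active, so *haxH* is transcribed.

ON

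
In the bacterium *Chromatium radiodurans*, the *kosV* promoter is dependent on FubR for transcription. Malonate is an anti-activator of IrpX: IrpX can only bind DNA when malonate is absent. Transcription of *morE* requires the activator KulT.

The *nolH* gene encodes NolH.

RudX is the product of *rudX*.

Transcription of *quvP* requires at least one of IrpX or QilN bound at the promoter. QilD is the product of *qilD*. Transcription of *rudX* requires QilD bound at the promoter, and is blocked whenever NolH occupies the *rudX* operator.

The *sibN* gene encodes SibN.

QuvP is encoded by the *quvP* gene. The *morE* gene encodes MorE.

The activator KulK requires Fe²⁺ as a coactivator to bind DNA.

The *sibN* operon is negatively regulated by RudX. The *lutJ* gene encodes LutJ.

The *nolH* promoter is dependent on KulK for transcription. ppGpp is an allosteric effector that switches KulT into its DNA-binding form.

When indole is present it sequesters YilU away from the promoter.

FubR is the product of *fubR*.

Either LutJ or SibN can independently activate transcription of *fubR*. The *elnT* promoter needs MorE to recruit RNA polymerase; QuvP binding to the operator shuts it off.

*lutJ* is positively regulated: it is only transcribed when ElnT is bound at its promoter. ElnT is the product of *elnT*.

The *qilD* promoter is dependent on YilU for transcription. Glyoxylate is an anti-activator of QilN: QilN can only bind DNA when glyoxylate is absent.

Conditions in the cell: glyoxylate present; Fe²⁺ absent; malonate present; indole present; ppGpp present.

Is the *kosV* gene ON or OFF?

ON

ppGpp is present, so KulT is active.
No repressor is bound and KulT is active, so *morE* is transcribed.
So MorE is produced and active.
Malonate is present, so IrpX is inactive.
Glyoxylate is present, so QilN is inactive.
No activator is available at the *quvP* promoter, so *quvP* is not transcribed.
So QuvP is not produced.
No repressor is bound and MorE is active, so *elnT* is transcribed.
So ElnT is produced and active.
No repressor is bound and ElnT is active, so *lutJ* is transcribed.
So LutJ is produced and active.
Indole is present, so YilU is inactive.
Required activator YilU is absent, so *qilD* is not transcribed.
So QilD is not produced.
Fe²⁺ is absent, so KulK is inactive.
Required activator KulK is absent, so *nolH* is not transcribed.
So NolH is not produced.
Required activator QilD is absent, so *rudX* is not transcribed.
So RudX is not produced.
With no repressor bound, *sibN* is transcribed.
So SibN is produced and active.
Activator LutJ is present, so *fubR* is transcribed.
So FubR is produced and active.
No repressor is bound and FubR is active, so *kosV* is transcribed.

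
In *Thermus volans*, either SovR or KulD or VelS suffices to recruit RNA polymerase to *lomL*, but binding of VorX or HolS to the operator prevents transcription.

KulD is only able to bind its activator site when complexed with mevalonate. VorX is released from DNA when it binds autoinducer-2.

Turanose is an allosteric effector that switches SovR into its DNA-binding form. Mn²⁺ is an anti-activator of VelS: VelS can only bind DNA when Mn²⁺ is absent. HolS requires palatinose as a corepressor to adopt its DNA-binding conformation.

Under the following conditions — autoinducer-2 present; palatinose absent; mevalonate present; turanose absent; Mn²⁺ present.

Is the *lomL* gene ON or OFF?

ON

Turanose is absent, so SovR is inactive.
Mevalonate is present, so KulD is active.
Mn²⁺ is present, so VelS is inactive.
Autoinducer-2 is present, so VorX is inactive.
Palatinose is absent, so HolS is inactive.
Activator KulD is present, so *lomL* is transcribed.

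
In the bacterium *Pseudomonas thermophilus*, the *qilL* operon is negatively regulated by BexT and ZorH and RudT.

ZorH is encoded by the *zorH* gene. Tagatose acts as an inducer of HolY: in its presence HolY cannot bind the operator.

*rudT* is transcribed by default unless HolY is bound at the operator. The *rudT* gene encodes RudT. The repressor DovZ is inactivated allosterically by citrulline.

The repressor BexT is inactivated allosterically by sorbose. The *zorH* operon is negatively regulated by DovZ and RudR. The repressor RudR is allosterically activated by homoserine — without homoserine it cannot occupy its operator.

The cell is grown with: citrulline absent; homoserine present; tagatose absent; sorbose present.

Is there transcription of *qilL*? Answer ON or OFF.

ON

Sorbose is present, so BexT is inactive.
Citrulline is absent, so DovZ is active.
Homoserine is present, so RudR is active.
With repressor DovZ bound, *zorH* is not transcribed.
So ZorH is not produced.
Tagatose is absent, so HolY is active.
With repressor HolY bound, *rudT* is not transcribed.
So RudT is not produced.
With no repressor bound, *qilL* is transcribed.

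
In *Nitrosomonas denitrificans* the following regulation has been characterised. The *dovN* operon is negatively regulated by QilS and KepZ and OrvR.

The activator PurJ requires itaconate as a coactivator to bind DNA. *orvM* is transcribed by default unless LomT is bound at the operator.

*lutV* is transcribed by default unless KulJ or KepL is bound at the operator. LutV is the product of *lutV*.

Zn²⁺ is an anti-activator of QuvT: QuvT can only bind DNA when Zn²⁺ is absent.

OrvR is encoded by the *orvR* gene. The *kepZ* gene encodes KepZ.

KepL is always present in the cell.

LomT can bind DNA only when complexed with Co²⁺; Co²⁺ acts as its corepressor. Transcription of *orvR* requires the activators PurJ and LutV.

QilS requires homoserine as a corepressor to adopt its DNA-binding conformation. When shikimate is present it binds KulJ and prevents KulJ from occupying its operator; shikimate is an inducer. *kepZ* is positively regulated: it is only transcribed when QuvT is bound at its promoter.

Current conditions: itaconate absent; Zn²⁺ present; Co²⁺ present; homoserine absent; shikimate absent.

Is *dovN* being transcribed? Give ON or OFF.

Homoserine is absent, so QilS is inactive.
Zn²⁺ is present, so QuvT is inactive.
Required activator QuvT is absent, so *kepZ* is not transcribed.
So KepZ is not produced.
Itaconate is absent, so PurJ is inactive.
Shikimate is absent, so KulJ is active.
KepL is produced constitutively and is active.
With repressor KulJ bound, *lutV* is not transcribed.
So LutV is not produced.
Required activator PurJ is absent, so *orvR* is not transcribed.
So OrvR is not produced.
With no repressor bound, *dovN* is transcribed.

ON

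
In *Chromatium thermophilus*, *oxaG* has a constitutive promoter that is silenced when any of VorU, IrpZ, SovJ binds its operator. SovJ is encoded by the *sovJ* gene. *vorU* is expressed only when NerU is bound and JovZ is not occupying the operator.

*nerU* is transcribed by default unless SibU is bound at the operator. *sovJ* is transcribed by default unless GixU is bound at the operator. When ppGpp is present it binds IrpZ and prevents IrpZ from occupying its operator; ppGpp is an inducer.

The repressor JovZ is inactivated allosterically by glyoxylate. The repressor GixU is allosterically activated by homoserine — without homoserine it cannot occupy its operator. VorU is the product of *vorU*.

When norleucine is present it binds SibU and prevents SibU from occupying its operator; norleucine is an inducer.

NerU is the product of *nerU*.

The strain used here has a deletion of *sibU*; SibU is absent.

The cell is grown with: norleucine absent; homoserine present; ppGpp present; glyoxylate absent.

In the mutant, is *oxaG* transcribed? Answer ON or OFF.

Glyoxylate is absent, so JovZ is active.
SibU is non-functional in this strain, so it has no effect.
With no repressor bound, *nerU* is transcribed.
So NerU is produced and active.
With repressor JovZ bound, *vorU* is not transcribed.
So VorU is not produced.
ppGpp is present, so IrpZ is inactive.
Homoserine is present, so GixU is active.
With repressor GixU bound, *sovJ* is not transcribed.
So SovJ is not produced.
With no repressor bound, *oxaG* is transcribed.

ON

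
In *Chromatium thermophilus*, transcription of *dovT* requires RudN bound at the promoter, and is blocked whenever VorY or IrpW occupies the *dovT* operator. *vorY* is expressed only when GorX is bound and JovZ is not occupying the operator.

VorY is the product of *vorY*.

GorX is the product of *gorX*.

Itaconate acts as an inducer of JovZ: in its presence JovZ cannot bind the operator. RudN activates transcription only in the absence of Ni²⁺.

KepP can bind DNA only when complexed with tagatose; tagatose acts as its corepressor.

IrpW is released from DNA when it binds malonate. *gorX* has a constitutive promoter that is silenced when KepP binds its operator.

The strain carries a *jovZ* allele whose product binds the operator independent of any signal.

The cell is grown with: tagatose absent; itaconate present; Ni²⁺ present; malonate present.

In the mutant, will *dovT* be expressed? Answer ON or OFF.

Ni²⁺ is present, so RudN is inactive.
Tagatose is absent, so KepP is inactive.
With no repressor bound, *gorX* is transcribed.
So GorX is produced and active.
JovZ is constitutively active in this strain.
With repressor JovZ bound, *vorY* is not transcribed.
So VorY is not produced.
Malonate is present, so IrpW is inactive.
Required activator RudN is absent, so *dovT* is not transcribed.

OFF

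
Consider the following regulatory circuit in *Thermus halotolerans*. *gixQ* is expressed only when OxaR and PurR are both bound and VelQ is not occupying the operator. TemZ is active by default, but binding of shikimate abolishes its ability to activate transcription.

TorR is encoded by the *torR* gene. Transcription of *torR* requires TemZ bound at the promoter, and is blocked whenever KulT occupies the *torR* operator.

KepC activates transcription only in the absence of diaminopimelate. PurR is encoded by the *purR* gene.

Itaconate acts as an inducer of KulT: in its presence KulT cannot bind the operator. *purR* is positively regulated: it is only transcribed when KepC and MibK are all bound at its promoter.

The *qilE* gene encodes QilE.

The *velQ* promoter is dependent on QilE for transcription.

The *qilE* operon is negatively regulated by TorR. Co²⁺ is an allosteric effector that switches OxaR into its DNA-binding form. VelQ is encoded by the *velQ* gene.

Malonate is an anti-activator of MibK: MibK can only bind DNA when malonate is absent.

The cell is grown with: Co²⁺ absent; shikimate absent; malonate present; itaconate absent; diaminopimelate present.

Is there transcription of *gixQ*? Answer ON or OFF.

OFF

Itaconate is absent, so KulT is active.
Shikimate is absent, so TemZ is active.
With repressor KulT bound, *torR* is not transcribed.
So TorR is not produced.
With no repressor bound, *qilE* is transcribed.
So QilE is produced and active.
No repressor is bound and QilE is active, so *velQ* is transcribed.
So VelQ is produced and active.
Co²⁺ is absent, so OxaR is inactive.
Diaminopimelate is present, so KepC is inactive.
Malonate is present, so MibK is inactive.
Required activator KepC is absent, so *purR* is not transcribed.
So PurR is not produced.
With repressor VelQ bound, *gixQ* is not transcribed.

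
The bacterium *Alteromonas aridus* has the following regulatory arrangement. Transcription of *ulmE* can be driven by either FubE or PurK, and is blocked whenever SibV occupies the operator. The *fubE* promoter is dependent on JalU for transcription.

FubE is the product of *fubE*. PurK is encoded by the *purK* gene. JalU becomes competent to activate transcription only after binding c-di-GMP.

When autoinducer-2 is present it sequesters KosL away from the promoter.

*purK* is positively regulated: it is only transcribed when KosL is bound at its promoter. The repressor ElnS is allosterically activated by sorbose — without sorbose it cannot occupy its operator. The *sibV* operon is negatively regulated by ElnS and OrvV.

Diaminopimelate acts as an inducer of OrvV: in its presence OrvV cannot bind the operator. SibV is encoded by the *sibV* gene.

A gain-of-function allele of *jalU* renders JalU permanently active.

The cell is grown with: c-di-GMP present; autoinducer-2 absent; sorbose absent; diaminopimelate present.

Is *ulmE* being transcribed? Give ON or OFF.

JalU is constitutively active in this strain.
No repressor is bound and JalU is active, so *fubE* is transcribed.
So FubE is produced and active.
Sorbose is absent, so ElnS is inactive.
Diaminopimelate is present, so OrvV is inactive.
With no repressor bound, *sibV* is transcribed.
So SibV is produced and active.
Autoinducer-2 is absent, so KosL is active.
No repressor is bound and KosL is active, so *purK* is transcribed.
So PurK is produced and active.
With repressor SibV bound, *ulmE* is not transcribed.

OFF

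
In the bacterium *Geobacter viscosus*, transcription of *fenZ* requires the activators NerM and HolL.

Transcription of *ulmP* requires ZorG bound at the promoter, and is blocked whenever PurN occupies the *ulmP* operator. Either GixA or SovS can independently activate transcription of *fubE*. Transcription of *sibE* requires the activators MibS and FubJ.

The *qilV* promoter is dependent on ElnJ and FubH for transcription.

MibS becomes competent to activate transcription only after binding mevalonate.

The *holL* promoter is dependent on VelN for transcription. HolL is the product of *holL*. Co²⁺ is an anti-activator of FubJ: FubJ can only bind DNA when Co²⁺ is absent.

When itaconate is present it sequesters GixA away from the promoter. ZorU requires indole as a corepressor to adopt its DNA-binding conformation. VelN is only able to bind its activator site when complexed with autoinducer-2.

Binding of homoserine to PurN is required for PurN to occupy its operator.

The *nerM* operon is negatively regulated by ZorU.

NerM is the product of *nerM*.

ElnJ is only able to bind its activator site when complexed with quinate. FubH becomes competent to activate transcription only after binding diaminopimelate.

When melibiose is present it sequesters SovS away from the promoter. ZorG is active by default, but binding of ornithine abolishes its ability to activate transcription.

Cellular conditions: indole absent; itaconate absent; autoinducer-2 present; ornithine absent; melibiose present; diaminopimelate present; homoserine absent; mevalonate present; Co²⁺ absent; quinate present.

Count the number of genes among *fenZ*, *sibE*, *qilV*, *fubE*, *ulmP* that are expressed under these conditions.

Indole is absent, so ZorU is inactive.
With no repressor bound, *nerM* is transcribed.
So NerM is produced and active.
Autoinducer-2 is present, so VelN is active.
No repressor is bound and VelN is active, so *holL* is transcribed.
So HolL is produced and active.
No repressor is bound and NerM and HolL are active, so *fenZ* is transcribed.
→ *fenZ* is ON.
Mevalonate is present, so MibS is active.
Co²⁺ is absent, so FubJ is active.
No repressor is bound and MibS and FubJ are active, so *sibE* is transcribed.
→ *sibE* is ON.
Quinate is present, so ElnJ is active.
Diaminopimelate is present, so FubH is active.
No repressor is bound and ElnJ and FubH are active, so *qilV* is transcribed.
→ *qilV* is ON.
Itaconate is absent, so GixA is active.
Melibiose is present, so SovS is inactive.
Activator GixA is present, so *fubE* is transcribed.
→ *fubE* is ON.
Homoserine is absent, so PurN is inactive.
Ornithine is absent, so ZorG is active.
No repressor is bound and ZorG is active, so *ulmP* is transcribed.
→ *ulmP* is ON.
5 of the 5 genes are transcribed.

5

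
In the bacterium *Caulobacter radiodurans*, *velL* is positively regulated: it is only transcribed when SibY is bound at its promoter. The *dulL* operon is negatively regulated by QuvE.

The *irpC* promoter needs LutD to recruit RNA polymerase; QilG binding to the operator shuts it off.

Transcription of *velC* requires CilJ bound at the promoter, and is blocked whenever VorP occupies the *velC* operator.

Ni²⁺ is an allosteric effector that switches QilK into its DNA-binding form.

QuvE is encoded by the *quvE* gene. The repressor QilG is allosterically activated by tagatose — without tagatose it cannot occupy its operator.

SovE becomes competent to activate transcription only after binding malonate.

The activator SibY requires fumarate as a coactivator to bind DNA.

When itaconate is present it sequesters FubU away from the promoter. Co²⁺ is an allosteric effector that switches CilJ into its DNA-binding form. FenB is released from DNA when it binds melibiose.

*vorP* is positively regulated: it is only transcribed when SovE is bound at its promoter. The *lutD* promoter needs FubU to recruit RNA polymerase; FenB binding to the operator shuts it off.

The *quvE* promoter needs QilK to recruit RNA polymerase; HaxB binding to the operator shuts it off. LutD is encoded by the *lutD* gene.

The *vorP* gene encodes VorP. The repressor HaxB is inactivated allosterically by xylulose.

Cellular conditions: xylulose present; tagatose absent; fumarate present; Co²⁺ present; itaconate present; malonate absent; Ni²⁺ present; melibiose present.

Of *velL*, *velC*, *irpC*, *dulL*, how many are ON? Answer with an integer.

Fumarate is present, so SibY is active.
No repressor is bound and SibY is active, so *velL* is transcribed.
→ *velL* is ON.
Malonate is absent, so SovE is inactive.
Required activator SovE is absent, so *vorP* is not transcribed.
So VorP is not produced.
Co²⁺ is present, so CilJ is active.
No repressor is bound and CilJ is active, so *velC* is transcribed.
→ *velC* is ON.
Tagatose is absent, so QilG is inactive.
Itaconate is present, so FubU is inactive.
Melibiose is present, so FenB is inactive.
Required activator FubU is absent, so *lutD* is not transcribed.
So LutD is not produced.
Required activator LutD is absent, so *irpC* is not transcribed.
→ *irpC* is OFF.
Xylulose is present, so HaxB is inactive.
Ni²⁺ is present, so QilK is active.
No repressor is bound and QilK is active, so *quvE* is transcribed.
So QuvE is produced and active.
With repressor QuvE bound, *dulL* is not transcribed.
→ *dulL* is OFF.
2 of the 4 genes are transcribed.

2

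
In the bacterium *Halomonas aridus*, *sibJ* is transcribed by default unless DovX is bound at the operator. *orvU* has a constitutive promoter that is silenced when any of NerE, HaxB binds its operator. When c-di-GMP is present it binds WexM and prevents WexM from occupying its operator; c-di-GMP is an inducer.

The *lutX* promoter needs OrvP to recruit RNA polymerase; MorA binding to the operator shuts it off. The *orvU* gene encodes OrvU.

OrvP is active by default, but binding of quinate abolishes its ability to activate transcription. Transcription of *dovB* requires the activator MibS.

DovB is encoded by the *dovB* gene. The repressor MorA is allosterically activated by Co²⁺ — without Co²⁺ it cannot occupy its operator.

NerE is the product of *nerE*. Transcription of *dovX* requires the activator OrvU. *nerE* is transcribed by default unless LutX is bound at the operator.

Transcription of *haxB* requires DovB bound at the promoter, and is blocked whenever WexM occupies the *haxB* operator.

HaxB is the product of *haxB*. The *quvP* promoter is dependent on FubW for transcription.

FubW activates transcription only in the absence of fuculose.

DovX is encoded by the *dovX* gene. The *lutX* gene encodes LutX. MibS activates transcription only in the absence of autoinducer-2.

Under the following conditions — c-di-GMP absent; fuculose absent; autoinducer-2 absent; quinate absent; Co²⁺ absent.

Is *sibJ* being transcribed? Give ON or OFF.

OFF

Co²⁺ is absent, so MorA is inactive.
Quinate is absent, so OrvP is active.
No repressor is bound and OrvP is active, so *lutX* is transcribed.
So LutX is produced and active.
With repressor LutX bound, *nerE* is not transcribed.
So NerE is not produced.
Autoinducer-2 is absent, so MibS is active.
No repressor is bound and MibS is active, so *dovB* is transcribed.
So DovB is produced and active.
c-di-GMP is absent, so WexM is active.
With repressor WexM bound, *haxB* is not transcribed.
So HaxB is not produced.
With no repressor bound, *orvU* is transcribed.
So OrvU is produced and active.
No repressor is bound and OrvU is active, so *dovX* is transcribed.
So DovX is produced and active.
With repressor DovX bound, *sibJ* is not transcribed.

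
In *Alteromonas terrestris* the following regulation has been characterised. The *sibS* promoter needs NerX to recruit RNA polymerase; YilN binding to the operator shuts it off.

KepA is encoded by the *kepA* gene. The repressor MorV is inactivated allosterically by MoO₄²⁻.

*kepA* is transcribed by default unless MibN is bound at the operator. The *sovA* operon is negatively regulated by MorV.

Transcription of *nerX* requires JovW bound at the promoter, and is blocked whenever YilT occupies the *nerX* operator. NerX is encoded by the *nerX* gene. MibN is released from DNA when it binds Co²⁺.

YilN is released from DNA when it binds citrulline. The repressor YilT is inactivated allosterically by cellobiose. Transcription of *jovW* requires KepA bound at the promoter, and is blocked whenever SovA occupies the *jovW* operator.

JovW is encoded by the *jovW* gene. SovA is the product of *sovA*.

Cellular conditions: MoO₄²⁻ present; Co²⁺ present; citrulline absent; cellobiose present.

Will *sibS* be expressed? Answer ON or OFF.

OFF

Citrulline is absent, so YilN is active.
Co²⁺ is present, so MibN is inactive.
With no repressor bound, *kepA* is transcribed.
So KepA is produced and active.
MoO₄²⁻ is present, so MorV is inactive.
With no repressor bound, *sovA* is transcribed.
So SovA is produced and active.
With repressor SovA bound, *jovW* is not transcribed.
So JovW is not produced.
Cellobiose is present, so YilT is inactive.
Required activator JovW is absent, so *nerX* is not transcribed.
So NerX is not produced.
With repressor YilN bound, *sibS* is not transcribed.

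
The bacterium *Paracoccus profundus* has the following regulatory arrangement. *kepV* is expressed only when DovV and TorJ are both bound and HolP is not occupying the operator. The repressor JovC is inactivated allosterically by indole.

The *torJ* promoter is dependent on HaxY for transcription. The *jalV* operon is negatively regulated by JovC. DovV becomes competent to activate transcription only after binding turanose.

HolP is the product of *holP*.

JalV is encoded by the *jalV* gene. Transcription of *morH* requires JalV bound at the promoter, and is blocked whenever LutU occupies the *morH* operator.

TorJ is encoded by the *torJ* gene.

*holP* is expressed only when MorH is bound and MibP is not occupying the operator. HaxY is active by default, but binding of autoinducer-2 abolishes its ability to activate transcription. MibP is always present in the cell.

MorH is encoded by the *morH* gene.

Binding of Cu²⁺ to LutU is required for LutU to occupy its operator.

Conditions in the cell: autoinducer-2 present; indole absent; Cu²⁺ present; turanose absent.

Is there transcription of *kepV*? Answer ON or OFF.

OFF

Turanose is absent, so DovV is inactive.
Autoinducer-2 is present, so HaxY is inactive.
Required activator HaxY is absent, so *torJ* is not transcribed.
So TorJ is not produced.
Indole is absent, so JovC is active.
With repressor JovC bound, *jalV* is not transcribed.
So JalV is not produced.
Cu²⁺ is present, so LutU is active.
With repressor LutU bound, *morH* is not transcribed.
So MorH is not produced.
MibP is produced constitutively and is active.
With repressor MibP bound, *holP* is not transcribed.
So HolP is not produced.
Required activator DovV is absent, so *kepV* is not transcribed.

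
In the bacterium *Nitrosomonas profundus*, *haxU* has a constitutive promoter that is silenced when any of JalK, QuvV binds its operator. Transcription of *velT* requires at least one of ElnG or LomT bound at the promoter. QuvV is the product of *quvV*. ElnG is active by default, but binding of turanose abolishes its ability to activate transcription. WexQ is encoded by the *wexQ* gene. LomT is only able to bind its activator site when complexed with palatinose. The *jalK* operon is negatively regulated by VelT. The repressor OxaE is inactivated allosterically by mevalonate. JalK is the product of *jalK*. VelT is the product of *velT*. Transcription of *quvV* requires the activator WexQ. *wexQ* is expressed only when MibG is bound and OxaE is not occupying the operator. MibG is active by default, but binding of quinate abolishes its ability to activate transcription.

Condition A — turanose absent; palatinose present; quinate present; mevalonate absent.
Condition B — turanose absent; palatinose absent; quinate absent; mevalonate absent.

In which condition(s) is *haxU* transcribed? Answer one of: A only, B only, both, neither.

Condition A:
Turanose is absent, so ElnG is active.
Palatinose is present, so LomT is active.
Activator ElnG is present, so *velT* is transcribed.
So VelT is produced and active.
With repressor VelT bound, *jalK* is not transcribed.
So JalK is not produced.
Quinate is present, so MibG is inactive.
Mevalonate is absent, so OxaE is active.
With repressor OxaE bound, *wexQ* is not transcribed.
So WexQ is not produced.
Required activator WexQ is absent, so *quvV* is not transcribed.
So QuvV is not produced.
With no repressor bound, *haxU* is transcribed.
→ *haxU* is ON in A.
Condition B:
Turanose is absent, so ElnG is active.
Palatinose is absent, so LomT is inactive.
Activator ElnG is present, so *velT* is transcribed.
So VelT is produced and active.
With repressor VelT bound, *jalK* is not transcribed.
So JalK is not produced.
Quinate is absent, so MibG is active.
Mevalonate is absent, so OxaE is active.
With repressor OxaE bound, *wexQ* is not transcribed.
So WexQ is not produced.
Required activator WexQ is absent, so *quvV* is not transcribed.
So QuvV is not produced.
With no repressor bound, *haxU* is transcribed.
→ *haxU* is ON in B.

both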